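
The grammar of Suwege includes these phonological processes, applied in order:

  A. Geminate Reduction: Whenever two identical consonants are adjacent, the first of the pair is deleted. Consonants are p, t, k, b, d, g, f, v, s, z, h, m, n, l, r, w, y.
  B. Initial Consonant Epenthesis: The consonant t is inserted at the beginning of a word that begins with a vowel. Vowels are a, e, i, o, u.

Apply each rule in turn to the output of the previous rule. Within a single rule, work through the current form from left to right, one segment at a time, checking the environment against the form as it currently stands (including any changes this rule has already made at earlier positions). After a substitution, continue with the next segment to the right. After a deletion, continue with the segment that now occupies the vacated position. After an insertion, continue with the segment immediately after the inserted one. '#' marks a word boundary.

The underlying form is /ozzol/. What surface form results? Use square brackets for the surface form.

A Geminate Reduction: [ozzol] → [ozol]
B Initial Consonant Epenthesis: [ozol] → [tozol]

[tozol]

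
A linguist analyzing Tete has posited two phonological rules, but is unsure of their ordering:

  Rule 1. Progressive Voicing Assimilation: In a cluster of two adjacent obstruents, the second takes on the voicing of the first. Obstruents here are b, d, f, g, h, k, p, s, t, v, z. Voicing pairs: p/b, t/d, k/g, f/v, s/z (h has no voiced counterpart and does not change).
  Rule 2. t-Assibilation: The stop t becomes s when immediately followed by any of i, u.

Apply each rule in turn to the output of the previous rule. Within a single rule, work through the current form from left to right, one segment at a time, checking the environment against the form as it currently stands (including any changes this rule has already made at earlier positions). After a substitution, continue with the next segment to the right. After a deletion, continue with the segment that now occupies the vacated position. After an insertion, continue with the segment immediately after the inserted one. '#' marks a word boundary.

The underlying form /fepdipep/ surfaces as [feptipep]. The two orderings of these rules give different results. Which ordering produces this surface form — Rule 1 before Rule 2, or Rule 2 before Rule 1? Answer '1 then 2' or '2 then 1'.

2 then 1

Order 1 then 2:
  1 Progressive Voicing Assimilation: [fepdipep] → [feptipep]
  2 t-Assibilation: [feptipep] → [fepsipep]
  result: [fepsipep]
Order 2 then 1:
  2 t-Assibilation: no change — [fepdipep]
  1 Progressive Voicing Assimilation: [fepdipep] → [feptipep]
  result: [feptipep]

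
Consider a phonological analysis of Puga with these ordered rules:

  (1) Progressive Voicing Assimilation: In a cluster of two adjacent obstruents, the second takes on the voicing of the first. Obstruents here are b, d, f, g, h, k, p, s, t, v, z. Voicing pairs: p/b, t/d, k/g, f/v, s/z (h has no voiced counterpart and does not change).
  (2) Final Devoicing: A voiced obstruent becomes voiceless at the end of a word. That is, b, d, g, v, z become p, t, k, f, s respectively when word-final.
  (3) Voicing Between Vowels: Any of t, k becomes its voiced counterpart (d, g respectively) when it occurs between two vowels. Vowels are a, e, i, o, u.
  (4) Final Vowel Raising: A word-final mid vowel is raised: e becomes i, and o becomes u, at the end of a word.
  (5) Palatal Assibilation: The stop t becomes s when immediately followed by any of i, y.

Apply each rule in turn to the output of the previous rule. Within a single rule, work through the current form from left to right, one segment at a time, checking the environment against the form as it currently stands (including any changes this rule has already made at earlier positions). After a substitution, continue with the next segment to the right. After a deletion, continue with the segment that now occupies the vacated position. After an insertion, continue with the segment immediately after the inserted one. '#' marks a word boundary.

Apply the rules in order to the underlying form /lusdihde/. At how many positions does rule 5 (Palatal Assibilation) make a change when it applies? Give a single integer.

(1) Progressive Voicing Assimilation: [lusdihde] → [lustihte]
(2) Final Devoicing: no change — [lustihte]
(3) Voicing Between Vowels: no change — [lustihte]
(4) Final Vowel Raising: [lustihte] → [lustihti]
(5) Palatal Assibilation: [lustihti] → [lussihsi]
Rule 5 changed 2 position(s).

2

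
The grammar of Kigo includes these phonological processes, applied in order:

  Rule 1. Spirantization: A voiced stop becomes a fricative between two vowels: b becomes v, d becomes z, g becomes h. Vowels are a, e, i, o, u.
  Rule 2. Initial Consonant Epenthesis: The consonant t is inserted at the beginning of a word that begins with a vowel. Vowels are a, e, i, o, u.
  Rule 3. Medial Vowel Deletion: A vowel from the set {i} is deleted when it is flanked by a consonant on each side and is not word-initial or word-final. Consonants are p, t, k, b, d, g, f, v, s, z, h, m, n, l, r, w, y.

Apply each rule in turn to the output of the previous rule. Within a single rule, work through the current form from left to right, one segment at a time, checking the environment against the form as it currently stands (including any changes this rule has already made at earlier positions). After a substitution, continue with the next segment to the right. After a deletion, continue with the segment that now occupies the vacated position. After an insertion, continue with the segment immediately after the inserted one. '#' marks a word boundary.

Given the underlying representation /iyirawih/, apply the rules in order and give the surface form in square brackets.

Rule 1 Spirantization: no change — [iyirawih]
Rule 2 Initial Consonant Epenthesis: [iyirawih] → [tiyirawih]
Rule 3 Medial Vowel Deletion: [tiyirawih] → [tyrawh]

[tyrawh]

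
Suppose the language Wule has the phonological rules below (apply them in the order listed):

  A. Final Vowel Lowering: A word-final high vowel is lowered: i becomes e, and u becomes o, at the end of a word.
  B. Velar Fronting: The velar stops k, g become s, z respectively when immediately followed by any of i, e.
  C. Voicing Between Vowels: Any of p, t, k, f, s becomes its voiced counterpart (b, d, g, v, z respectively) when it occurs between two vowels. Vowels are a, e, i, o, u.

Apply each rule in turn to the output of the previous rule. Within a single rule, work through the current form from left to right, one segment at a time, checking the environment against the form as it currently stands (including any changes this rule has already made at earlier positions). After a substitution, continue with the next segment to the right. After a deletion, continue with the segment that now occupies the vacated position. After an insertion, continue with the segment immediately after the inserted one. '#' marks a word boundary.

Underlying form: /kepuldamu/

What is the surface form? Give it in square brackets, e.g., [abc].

[sebuldamo]

A Final Vowel Lowering: [kepuldamu] → [kepuldamo]
B Velar Fronting: [kepuldamo] → [sepuldamo]
C Voicing Between Vowels: [sepuldamo] → [sebuldamo]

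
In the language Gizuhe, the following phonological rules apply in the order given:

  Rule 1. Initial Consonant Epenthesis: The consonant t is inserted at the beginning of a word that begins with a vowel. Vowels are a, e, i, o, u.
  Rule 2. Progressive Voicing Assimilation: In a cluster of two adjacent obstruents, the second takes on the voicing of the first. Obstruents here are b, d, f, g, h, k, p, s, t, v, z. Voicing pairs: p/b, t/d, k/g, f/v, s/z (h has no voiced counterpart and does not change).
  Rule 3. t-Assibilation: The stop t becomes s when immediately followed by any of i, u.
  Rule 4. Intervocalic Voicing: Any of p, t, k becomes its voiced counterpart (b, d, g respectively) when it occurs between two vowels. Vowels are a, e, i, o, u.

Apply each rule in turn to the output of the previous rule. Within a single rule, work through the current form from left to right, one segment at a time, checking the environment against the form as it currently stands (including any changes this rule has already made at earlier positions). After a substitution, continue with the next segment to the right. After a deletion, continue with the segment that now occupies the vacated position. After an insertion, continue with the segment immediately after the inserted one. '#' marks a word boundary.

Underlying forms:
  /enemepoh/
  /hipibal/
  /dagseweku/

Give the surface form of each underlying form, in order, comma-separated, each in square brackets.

/enemepoh/:
  Rule 1 Initial Consonant Epenthesis: [enemepoh] → [tenemepoh]
  Rule 2 Progressive Voicing Assimilation: no change — [tenemepoh]
  Rule 3 t-Assibilation: no change — [tenemepoh]
  Rule 4 Intervocalic Voicing: [tenemepoh] → [tenemeboh]
/hipibal/:
  Rule 1 Initial Consonant Epenthesis: no change — [hipibal]
  Rule 2 Progressive Voicing Assimilation: no change — [hipibal]
  Rule 3 t-Assibilation: no change — [hipibal]
  Rule 4 Intervocalic Voicing: [hipibal] → [hibibal]
/dagseweku/:
  Rule 1 Initial Consonant Epenthesis: no change — [dagseweku]
  Rule 2 Progressive Voicing Assimilation: [dagseweku] → [dagzeweku]
  Rule 3 t-Assibilation: no change — [dagzeweku]
  Rule 4 Intervocalic Voicing: [dagzeweku] → [dagzewegu]

[tenemeboh], [hibibal], [dagzewegu]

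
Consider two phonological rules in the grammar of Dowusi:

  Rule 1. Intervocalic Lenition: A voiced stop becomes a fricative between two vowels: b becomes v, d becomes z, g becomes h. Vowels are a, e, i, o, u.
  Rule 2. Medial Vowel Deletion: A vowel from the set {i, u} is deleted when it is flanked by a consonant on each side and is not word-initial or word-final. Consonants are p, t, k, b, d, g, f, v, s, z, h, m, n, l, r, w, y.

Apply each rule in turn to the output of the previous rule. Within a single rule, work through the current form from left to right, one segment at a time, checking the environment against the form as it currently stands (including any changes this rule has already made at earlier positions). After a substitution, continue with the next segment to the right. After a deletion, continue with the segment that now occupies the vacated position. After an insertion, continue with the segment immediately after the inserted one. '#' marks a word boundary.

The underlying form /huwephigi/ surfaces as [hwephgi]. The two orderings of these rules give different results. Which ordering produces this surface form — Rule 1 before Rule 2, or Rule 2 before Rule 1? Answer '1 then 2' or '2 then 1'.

2 then 1

Order 1 then 2:
  1 Intervocalic Lenition: [huwephigi] → [huwephihi]
  2 Medial Vowel Deletion: [huwephihi] → [hwephhi]
  result: [hwephhi]
Order 2 then 1:
  2 Medial Vowel Deletion: [huwephigi] → [hwephgi]
  1 Intervocalic Lenition: no change — [hwephgi]
  result: [hwephgi]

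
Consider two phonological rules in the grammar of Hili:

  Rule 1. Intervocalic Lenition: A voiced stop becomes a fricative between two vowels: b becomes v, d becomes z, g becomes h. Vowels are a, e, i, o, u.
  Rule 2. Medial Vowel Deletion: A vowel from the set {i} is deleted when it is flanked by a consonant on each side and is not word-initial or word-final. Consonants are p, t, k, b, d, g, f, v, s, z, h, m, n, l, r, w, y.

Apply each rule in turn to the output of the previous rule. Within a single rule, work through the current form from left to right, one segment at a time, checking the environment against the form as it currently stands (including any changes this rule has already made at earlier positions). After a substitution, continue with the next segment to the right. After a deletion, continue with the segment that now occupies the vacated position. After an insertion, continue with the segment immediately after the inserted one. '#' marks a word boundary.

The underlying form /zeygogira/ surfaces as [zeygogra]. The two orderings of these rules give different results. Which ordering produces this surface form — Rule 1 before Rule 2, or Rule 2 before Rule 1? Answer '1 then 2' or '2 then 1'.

Order 1 then 2:
  1 Intervocalic Lenition: [zeygogira] → [zeygohira]
  2 Medial Vowel Deletion: [zeygohira] → [zeygohra]
  result: [zeygohra]
Order 2 then 1:
  2 Medial Vowel Deletion: [zeygogira] → [zeygogra]
  1 Intervocalic Lenition: no change — [zeygogra]
  result: [zeygogra]

2 then 1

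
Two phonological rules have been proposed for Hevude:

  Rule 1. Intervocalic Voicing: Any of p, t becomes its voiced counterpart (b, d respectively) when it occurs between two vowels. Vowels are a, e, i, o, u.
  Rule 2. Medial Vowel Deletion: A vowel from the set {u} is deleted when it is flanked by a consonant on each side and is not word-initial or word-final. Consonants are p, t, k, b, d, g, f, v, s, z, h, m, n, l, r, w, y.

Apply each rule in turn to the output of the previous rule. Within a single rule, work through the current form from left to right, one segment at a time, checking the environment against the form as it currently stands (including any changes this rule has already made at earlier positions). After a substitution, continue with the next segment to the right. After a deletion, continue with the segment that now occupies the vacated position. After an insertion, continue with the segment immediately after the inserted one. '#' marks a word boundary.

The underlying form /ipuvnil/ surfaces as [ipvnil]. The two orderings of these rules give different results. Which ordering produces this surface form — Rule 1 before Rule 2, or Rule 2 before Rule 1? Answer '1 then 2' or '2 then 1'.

2 then 1

Order 1 then 2:
  1 Intervocalic Voicing: [ipuvnil] → [ibuvnil]
  2 Medial Vowel Deletion: [ibuvnil] → [ibvnil]
  result: [ibvnil]
Order 2 then 1:
  2 Medial Vowel Deletion: [ipuvnil] → [ipvnil]
  1 Intervocalic Voicing: no change — [ipvnil]
  result: [ipvnil]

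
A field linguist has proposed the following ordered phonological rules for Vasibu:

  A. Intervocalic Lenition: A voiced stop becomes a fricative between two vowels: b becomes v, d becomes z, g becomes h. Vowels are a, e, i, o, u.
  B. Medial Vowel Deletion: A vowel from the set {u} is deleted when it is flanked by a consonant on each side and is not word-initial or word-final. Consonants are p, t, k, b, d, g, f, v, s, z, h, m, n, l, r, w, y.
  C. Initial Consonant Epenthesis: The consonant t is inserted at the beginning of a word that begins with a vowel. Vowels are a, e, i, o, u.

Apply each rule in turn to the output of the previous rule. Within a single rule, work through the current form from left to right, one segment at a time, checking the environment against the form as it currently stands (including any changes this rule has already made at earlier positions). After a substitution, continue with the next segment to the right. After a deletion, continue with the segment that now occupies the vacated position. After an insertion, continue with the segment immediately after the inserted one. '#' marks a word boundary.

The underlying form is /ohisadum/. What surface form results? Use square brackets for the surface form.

[tohisazm]

A Intervocalic Lenition: [ohisadum] → [ohisazum]
B Medial Vowel Deletion: [ohisazum] → [ohisazm]
C Initial Consonant Epenthesis: [ohisazm] → [tohisazm]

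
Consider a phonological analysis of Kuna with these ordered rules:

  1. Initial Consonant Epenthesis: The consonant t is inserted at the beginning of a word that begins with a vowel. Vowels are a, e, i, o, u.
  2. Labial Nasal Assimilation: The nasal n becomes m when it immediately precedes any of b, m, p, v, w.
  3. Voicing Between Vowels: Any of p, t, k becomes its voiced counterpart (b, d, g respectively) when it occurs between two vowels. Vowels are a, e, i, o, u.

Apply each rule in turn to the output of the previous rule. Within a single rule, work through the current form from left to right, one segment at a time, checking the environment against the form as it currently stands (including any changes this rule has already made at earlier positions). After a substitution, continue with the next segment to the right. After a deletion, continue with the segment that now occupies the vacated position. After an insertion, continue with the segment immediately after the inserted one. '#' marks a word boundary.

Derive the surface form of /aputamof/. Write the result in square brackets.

[tabudamof]

1 Initial Consonant Epenthesis: [aputamof] → [taputamof]
2 Labial Nasal Assimilation: no change — [taputamof]
3 Voicing Between Vowels: [taputamof] → [tabudamof]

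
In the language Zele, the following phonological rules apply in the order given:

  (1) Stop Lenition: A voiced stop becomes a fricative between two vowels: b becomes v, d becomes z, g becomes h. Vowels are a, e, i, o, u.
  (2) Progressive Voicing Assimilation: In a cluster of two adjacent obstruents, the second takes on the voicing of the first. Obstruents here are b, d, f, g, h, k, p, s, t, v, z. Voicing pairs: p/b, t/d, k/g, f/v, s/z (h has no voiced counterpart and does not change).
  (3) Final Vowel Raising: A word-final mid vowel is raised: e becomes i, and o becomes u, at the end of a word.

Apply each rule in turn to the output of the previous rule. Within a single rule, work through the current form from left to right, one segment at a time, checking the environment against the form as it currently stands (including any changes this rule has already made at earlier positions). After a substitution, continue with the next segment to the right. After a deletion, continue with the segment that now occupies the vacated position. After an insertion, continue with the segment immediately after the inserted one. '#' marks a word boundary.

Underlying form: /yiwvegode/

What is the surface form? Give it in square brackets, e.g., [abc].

[yiwvehozi]

(1) Stop Lenition: [yiwvegode] → [yiwvehoze]
(2) Progressive Voicing Assimilation: no change — [yiwvehoze]
(3) Final Vowel Raising: [yiwvehoze] → [yiwvehozi]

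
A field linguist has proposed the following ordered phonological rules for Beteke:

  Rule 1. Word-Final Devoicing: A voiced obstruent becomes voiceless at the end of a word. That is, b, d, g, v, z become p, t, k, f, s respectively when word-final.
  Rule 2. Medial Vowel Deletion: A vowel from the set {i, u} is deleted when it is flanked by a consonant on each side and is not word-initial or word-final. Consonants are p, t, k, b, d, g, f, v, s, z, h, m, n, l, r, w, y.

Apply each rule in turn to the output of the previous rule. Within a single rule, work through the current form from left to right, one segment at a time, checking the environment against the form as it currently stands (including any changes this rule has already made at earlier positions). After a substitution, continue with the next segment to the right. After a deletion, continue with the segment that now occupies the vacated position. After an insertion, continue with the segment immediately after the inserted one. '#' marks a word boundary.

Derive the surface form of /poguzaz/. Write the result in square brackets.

Rule 1 Word-Final Devoicing: [poguzaz] → [poguzas]
Rule 2 Medial Vowel Deletion: [poguzas] → [pogzas]

[pogzas]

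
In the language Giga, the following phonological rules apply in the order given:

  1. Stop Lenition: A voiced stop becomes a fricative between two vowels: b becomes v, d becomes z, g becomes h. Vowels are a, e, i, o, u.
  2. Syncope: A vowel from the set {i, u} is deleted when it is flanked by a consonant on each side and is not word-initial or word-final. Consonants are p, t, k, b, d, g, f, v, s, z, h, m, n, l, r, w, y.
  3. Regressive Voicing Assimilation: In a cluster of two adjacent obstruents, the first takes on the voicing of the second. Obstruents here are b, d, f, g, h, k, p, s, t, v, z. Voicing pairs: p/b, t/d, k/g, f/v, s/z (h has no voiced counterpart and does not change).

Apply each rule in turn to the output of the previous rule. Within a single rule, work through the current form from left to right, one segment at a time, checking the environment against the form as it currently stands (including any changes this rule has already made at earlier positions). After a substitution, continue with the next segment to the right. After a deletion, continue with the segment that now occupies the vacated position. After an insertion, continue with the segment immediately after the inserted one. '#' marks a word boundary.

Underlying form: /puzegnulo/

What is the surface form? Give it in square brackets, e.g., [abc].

1 Stop Lenition: no change — [puzegnulo]
2 Syncope: [puzegnulo] → [pzegnlo]
3 Regressive Voicing Assimilation: [pzegnlo] → [bzegnlo]

[bzegnlo]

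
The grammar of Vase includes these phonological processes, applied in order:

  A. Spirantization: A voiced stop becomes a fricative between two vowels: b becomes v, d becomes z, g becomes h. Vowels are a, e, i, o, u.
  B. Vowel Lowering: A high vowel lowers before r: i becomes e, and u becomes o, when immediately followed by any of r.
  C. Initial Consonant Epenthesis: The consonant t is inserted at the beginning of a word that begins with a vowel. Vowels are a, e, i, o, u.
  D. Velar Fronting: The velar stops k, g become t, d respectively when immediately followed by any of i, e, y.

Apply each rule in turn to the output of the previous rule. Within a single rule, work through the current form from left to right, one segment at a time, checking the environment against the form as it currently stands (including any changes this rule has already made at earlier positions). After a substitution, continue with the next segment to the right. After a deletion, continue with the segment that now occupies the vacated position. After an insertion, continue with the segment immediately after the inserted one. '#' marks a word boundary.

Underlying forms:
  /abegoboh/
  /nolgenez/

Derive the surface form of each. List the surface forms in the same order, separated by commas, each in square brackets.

[tavehovoh], [noldenez]

/abegoboh/:
  A Spirantization: [abegoboh] → [avehovoh]
  B Vowel Lowering: no change — [avehovoh]
  C Initial Consonant Epenthesis: [avehovoh] → [tavehovoh]
  D Velar Fronting: no change — [tavehovoh]
/nolgenez/:
  A Spirantization: no change — [nolgenez]
  B Vowel Lowering: no change — [nolgenez]
  C Initial Consonant Epenthesis: no change — [nolgenez]
  D Velar Fronting: [nolgenez] → [noldenez]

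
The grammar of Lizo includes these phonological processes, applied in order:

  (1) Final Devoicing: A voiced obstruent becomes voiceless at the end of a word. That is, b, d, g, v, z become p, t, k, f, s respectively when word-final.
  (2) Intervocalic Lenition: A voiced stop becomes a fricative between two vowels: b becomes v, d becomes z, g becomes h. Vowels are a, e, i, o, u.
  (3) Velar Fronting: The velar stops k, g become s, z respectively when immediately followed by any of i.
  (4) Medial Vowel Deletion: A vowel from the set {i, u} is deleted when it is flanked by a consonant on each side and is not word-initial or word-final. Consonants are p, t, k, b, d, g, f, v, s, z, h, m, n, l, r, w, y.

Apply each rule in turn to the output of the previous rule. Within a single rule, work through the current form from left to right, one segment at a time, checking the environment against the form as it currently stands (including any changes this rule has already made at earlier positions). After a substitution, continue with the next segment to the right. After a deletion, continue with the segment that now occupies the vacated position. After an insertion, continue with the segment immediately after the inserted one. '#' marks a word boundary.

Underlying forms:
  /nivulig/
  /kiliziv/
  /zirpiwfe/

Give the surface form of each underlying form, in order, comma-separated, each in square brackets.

/nivulig/:
  (1) Final Devoicing: [nivulig] → [nivulik]
  (2) Intervocalic Lenition: no change — [nivulik]
  (3) Velar Fronting: no change — [nivulik]
  (4) Medial Vowel Deletion: [nivulik] → [nvlk]
/kiliziv/:
  (1) Final Devoicing: [kiliziv] → [kilizif]
  (2) Intervocalic Lenition: no change — [kilizif]
  (3) Velar Fronting: [kilizif] → [silizif]
  (4) Medial Vowel Deletion: [silizif] → [slzf]
/zirpiwfe/:
  (1) Final Devoicing: no change — [zirpiwfe]
  (2) Intervocalic Lenition: no change — [zirpiwfe]
  (3) Velar Fronting: no change — [zirpiwfe]
  (4) Medial Vowel Deletion: [zirpiwfe] → [zrpwfe]

[nvlk], [slzf], [zrpwfe]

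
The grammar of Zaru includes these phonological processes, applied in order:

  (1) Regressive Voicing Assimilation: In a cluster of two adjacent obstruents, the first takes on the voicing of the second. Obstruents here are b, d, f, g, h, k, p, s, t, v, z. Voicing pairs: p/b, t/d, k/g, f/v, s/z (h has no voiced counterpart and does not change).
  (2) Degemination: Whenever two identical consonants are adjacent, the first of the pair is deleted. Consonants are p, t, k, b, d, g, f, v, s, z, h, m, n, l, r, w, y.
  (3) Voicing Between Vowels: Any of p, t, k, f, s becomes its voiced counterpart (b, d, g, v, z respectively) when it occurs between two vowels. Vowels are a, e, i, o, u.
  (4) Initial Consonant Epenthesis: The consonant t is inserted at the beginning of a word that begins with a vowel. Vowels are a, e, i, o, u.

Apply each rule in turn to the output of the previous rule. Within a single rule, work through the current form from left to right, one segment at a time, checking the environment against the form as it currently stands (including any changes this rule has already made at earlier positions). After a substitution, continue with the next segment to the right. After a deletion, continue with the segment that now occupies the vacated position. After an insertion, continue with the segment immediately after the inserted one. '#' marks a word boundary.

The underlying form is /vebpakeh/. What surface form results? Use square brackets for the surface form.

[vebageh]

(1) Regressive Voicing Assimilation: [vebpakeh] → [veppakeh]
(2) Degemination: [veppakeh] → [vepakeh]
(3) Voicing Between Vowels: [vepakeh] → [vebageh]
(4) Initial Consonant Epenthesis: no change — [vebageh]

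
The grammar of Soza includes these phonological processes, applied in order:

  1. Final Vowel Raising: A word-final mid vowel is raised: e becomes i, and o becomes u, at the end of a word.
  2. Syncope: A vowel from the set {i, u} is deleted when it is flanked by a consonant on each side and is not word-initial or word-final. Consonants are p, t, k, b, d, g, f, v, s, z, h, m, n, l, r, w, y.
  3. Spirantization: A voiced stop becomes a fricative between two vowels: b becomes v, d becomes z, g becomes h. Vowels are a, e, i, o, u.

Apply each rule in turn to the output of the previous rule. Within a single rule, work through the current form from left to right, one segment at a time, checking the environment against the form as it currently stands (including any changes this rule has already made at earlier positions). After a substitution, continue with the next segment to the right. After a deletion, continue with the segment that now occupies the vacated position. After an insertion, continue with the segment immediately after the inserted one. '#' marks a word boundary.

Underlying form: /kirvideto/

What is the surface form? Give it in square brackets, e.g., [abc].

[krvdetu]

1 Final Vowel Raising: [kirvideto] → [kirvidetu]
2 Syncope: [kirvidetu] → [krvdetu]
3 Spirantization: no change — [krvdetu]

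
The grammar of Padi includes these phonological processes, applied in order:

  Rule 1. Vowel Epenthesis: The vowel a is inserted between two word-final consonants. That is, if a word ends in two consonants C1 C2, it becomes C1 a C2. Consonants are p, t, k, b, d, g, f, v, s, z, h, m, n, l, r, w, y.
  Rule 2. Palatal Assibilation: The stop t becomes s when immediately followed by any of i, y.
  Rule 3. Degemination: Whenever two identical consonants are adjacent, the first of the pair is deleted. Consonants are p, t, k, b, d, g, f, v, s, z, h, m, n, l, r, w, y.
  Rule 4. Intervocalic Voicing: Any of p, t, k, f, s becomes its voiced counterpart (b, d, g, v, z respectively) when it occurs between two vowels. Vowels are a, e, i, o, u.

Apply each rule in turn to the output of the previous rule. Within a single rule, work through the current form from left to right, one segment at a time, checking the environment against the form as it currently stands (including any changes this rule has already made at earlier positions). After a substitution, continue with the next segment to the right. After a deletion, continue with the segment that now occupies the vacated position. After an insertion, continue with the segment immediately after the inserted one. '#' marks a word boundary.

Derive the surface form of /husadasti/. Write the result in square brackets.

[huzadazi]

Rule 1 Vowel Epenthesis: no change — [husadasti]
Rule 2 Palatal Assibilation: [husadasti] → [husadassi]
Rule 3 Degemination: [husadassi] → [husadasi]
Rule 4 Intervocalic Voicing: [husadasi] → [huzadazi]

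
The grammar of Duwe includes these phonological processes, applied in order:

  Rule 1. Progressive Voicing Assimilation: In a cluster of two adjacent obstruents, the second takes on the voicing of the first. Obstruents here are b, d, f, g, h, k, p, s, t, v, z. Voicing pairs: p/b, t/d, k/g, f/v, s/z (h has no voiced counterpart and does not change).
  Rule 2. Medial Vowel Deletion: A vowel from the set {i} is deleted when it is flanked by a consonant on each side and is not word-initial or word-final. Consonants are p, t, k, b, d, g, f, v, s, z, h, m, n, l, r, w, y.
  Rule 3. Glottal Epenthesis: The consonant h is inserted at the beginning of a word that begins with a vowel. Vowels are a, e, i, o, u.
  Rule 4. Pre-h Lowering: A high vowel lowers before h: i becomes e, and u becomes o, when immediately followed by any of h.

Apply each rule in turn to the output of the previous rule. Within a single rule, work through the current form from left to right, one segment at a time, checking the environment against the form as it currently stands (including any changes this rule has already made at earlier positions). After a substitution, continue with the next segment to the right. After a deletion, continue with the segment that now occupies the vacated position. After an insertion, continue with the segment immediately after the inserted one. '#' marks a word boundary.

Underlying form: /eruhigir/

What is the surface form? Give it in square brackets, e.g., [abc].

Rule 1 Progressive Voicing Assimilation: no change — [eruhigir]
Rule 2 Medial Vowel Deletion: [eruhigir] → [eruhgr]
Rule 3 Glottal Epenthesis: [eruhgr] → [heruhgr]
Rule 4 Pre-h Lowering: [heruhgr] → [herohgr]

[herohgr]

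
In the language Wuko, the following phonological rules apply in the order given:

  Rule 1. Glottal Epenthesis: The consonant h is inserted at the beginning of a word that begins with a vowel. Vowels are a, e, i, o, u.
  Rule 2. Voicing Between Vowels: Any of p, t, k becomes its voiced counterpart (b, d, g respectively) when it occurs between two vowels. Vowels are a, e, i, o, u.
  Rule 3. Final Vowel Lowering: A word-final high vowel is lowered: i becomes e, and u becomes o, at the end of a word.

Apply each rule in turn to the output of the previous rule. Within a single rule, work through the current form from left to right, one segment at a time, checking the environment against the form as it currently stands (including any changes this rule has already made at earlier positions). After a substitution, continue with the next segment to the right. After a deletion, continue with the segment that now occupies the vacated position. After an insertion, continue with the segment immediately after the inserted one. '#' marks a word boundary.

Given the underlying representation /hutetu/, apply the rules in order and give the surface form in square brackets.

[hudedo]

Rule 1 Glottal Epenthesis: no change — [hutetu]
Rule 2 Voicing Between Vowels: [hutetu] → [hudedu]
Rule 3 Final Vowel Lowering: [hudedu] → [hudedo]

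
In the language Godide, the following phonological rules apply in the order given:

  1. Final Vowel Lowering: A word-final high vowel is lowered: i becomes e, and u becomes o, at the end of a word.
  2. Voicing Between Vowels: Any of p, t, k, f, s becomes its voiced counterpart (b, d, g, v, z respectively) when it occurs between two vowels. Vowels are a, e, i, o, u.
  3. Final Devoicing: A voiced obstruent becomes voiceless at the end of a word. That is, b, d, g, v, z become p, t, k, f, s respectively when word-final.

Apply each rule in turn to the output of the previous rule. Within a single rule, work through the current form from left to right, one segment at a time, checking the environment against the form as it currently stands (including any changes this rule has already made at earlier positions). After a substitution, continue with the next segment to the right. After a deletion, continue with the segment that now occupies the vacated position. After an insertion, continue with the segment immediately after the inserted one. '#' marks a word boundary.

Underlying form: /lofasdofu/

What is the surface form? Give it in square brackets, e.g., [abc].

[lovasdovo]

1 Final Vowel Lowering: [lofasdofu] → [lofasdofo]
2 Voicing Between Vowels: [lofasdofo] → [lovasdovo]
3 Final Devoicing: no change — [lovasdovo]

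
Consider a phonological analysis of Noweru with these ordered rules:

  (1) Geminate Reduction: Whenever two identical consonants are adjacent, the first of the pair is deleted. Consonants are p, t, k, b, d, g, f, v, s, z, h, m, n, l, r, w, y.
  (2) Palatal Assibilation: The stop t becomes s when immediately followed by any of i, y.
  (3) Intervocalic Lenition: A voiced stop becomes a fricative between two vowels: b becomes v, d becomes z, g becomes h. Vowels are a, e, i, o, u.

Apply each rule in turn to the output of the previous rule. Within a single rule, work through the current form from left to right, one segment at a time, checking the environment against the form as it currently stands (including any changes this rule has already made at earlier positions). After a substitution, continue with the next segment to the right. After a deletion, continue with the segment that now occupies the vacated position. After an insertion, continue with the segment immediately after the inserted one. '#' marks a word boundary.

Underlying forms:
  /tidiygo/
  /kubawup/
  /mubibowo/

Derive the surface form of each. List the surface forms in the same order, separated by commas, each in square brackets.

/tidiygo/:
  (1) Geminate Reduction: no change — [tidiygo]
  (2) Palatal Assibilation: [tidiygo] → [sidiygo]
  (3) Intervocalic Lenition: [sidiygo] → [siziygo]
/kubawup/:
  (1) Geminate Reduction: no change — [kubawup]
  (2) Palatal Assibilation: no change — [kubawup]
  (3) Intervocalic Lenition: [kubawup] → [kuvawup]
/mubibowo/:
  (1) Geminate Reduction: no change — [mubibowo]
  (2) Palatal Assibilation: no change — [mubibowo]
  (3) Intervocalic Lenition: [mubibowo] → [muvivowo]

[siziygo], [kuvawup], [muvivowo]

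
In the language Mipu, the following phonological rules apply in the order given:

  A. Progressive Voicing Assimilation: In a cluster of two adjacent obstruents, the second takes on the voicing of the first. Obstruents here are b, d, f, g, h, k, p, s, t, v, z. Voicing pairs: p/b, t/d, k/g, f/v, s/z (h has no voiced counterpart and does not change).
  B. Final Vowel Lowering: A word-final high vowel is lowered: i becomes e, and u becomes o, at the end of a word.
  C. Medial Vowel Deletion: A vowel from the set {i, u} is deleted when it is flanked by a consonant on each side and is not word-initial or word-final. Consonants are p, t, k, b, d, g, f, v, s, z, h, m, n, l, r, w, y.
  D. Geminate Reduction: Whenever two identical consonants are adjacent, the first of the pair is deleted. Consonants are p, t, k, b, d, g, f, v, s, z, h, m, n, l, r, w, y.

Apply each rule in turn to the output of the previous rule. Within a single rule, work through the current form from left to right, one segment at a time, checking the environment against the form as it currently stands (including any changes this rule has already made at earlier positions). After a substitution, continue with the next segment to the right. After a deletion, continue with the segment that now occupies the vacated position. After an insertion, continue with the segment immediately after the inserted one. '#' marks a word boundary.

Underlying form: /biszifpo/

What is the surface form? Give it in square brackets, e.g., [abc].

[bsfpo]

A Progressive Voicing Assimilation: [biszifpo] → [bissifpo]
B Final Vowel Lowering: no change — [bissifpo]
C Medial Vowel Deletion: [bissifpo] → [bssfpo]
D Geminate Reduction: [bssfpo] → [bsfpo]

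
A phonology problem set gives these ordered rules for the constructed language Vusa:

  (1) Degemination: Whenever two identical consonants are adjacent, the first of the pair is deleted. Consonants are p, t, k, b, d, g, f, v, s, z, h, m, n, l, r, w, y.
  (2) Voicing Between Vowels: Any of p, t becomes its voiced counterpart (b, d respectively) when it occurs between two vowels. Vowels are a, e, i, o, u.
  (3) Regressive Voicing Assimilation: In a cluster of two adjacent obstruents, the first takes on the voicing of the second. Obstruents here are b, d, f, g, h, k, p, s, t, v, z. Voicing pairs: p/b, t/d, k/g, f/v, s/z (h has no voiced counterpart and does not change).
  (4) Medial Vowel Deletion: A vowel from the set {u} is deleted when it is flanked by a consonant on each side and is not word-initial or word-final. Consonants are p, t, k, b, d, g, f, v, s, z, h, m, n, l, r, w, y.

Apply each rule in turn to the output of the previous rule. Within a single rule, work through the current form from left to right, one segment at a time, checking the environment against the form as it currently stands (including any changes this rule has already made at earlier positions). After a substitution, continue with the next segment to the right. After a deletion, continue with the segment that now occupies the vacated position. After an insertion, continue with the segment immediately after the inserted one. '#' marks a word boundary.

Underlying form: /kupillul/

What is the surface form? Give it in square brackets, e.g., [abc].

[kbill]

(1) Degemination: [kupillul] → [kupilul]
(2) Voicing Between Vowels: [kupilul] → [kubilul]
(3) Regressive Voicing Assimilation: no change — [kubilul]
(4) Medial Vowel Deletion: [kubilul] → [kbill]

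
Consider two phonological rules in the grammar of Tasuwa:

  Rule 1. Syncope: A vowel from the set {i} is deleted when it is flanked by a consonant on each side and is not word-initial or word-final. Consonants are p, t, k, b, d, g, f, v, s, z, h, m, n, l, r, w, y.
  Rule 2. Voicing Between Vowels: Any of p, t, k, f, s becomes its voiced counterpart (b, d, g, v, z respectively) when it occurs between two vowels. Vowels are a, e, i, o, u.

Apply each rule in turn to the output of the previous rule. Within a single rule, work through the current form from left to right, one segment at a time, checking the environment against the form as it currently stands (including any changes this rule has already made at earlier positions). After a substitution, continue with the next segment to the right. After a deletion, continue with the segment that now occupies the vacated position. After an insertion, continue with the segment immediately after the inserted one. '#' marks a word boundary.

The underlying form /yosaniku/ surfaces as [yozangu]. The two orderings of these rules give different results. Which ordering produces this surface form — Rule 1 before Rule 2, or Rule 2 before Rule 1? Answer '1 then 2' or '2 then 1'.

2 then 1

Order 1 then 2:
  1 Syncope: [yosaniku] → [yosanku]
  2 Voicing Between Vowels: [yosanku] → [yozanku]
  result: [yozanku]
Order 2 then 1:
  2 Voicing Between Vowels: [yosaniku] → [yozanigu]
  1 Syncope: [yozanigu] → [yozangu]
  result: [yozangu]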